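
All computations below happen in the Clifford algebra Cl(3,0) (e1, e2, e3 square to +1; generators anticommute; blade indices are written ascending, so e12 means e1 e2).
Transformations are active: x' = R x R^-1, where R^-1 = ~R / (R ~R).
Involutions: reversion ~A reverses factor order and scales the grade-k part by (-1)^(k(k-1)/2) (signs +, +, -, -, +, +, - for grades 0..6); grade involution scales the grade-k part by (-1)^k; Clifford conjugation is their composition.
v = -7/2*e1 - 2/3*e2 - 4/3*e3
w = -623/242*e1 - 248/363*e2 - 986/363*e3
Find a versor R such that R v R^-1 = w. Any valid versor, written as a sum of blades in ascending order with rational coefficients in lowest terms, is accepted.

Sketch: the shared square 521/36 makes R = v + w = -735/121*e1 - 490/363*e2 - 490/121*e3 the natural versor; its sandwich fixes that direction, negates (v - w)/2, and sends v to w.
Answer: -735/121*e1 - 490/363*e2 - 490/121*e3


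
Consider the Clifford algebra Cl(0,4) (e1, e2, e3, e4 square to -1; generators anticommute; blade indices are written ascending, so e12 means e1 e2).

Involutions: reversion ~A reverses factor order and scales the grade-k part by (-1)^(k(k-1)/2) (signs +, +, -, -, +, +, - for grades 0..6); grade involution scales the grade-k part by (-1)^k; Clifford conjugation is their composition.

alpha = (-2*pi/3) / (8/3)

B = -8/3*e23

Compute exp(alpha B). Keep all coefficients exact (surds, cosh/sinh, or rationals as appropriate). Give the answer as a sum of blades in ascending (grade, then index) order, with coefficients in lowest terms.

B^2 = (-8/3)^2*(e23)^2 = 64/9*(-1) = -64/9 (a basis 2-blade squares to minus the product of its generators' squares).
B^2 = -64/9 — the series telescopes trigonometrically here: l = 8/3, alpha*l = -2*pi/3, so exp(alpha B) = cos(-2*pi/3) + (sin(-2*pi/3)/(8/3))*B = -1/2 + (-3*sqrt(3)/16)*B.
Answer: -1/2 + sqrt(3)/2*e23


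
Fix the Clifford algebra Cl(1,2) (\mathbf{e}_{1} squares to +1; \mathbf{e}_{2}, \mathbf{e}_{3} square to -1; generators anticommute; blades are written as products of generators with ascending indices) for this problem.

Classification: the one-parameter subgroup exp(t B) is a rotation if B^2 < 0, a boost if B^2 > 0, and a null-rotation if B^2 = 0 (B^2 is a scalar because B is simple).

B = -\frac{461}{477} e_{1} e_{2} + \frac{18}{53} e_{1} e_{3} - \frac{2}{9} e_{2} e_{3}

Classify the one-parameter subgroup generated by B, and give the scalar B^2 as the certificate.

B^2 term by term: the squares give (-\frac{461}{477})^2*(e_{1} e_{2})^2 + (\frac{18}{53})^2*(e_{1} e_{3})^2 + (-\frac{2}{9})^2*(e_{2} e_{3})^2 = \frac{212521}{227529}*(+1) + \frac{324}{2809}*(+1) + \frac{4}{81}*(-1) = 1 (each basis 2-blade squares to minus the product of its generators' squares); cross terms between blades sharing an index anticommute and cancel. So B^2 = 1.
Answer: boost, certificate B^2 = 1. The scalar 1 is the complete invariant here: its sign names the subgroup type.


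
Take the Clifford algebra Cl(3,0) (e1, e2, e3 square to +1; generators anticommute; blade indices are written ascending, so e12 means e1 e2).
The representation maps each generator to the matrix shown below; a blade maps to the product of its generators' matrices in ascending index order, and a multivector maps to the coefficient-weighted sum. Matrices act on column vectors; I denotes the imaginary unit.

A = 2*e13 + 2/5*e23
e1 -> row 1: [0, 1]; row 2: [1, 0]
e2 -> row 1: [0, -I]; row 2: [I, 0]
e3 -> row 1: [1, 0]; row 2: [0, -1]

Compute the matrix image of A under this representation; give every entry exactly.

Bivector images (products of the table entries): rho(e13) = rho(e1)rho(e3) = row 1: [0, -1]; row 2: [1, 0]; rho(e23) = rho(e2)rho(e3) = row 1: [0, I]; row 2: [I, 0].
M = (2)*rho(e13) + (2/5)*rho(e23), summed entrywise:
Answer: row 1: [0, -2 + 2*I/5]; row 2: [2 + 2*I/5, 0]


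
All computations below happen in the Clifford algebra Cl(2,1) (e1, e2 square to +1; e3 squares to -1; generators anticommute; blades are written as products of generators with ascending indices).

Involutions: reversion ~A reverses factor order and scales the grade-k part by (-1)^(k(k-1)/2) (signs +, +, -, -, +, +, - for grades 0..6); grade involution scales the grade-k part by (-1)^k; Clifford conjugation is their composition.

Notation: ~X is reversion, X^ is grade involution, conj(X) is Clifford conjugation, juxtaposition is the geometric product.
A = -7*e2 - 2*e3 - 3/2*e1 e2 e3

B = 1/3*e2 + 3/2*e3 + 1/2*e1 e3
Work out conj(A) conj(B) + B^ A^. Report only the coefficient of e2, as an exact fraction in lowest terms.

first term: 2/3 - e1 - 3/4*e2 - 9/4*e1 e2 - 1/2*e1 e3 - 59/6*e2 e3 + 7/2*e1 e2 e3
second term: 2/3 - e1 - 3/4*e2 + 9/4*e1 e2 + 1/2*e1 e3 + 59/6*e2 e3 - 7/2*e1 e2 e3
Answer: -3/2


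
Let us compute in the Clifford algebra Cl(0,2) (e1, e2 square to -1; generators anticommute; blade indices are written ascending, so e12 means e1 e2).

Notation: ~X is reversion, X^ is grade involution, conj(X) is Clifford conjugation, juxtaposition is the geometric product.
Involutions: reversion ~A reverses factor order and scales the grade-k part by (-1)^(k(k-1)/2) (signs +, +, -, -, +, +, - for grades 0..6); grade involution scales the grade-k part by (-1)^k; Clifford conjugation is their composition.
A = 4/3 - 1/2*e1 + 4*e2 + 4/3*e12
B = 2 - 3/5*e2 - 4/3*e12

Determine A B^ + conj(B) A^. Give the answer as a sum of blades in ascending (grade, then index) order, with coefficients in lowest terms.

first term: 92/45 - 107/15*e1 + 122/15*e2 + 53/90*e12
second term: 148/45 + 107/15*e1 - 98/15*e2 + 373/90*e12
Answer: 16/3 + 8/5*e2 + 71/15*e12


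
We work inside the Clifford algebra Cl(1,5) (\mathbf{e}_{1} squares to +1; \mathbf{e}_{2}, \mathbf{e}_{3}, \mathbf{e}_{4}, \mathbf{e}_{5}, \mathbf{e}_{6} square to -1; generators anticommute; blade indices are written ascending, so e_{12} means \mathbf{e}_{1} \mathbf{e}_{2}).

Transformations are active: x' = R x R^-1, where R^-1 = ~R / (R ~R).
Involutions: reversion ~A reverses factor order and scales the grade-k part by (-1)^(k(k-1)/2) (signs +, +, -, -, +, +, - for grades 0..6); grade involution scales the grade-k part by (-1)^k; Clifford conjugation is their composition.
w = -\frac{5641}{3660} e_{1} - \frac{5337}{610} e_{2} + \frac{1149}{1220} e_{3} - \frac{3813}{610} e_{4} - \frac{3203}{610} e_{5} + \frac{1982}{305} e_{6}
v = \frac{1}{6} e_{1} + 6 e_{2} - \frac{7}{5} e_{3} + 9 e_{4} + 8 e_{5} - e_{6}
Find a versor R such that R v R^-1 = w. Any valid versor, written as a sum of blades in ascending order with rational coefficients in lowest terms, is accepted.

Since q(v) = q(w) = -\frac{165539}{900}, the sum R = v + w = -\frac{1677}{1220} e_{1} - \frac{1677}{610} e_{2} - \frac{559}{1220} e_{3} + \frac{1677}{610} e_{4} + \frac{1677}{610} e_{5} + \frac{1677}{305} e_{6} does the job whenever invertible.
Answer: -\frac{1677}{1220} e_{1} - \frac{1677}{610} e_{2} - \frac{559}{1220} e_{3} + \frac{1677}{610} e_{4} + \frac{1677}{610} e_{5} + \frac{1677}{305} e_{6}


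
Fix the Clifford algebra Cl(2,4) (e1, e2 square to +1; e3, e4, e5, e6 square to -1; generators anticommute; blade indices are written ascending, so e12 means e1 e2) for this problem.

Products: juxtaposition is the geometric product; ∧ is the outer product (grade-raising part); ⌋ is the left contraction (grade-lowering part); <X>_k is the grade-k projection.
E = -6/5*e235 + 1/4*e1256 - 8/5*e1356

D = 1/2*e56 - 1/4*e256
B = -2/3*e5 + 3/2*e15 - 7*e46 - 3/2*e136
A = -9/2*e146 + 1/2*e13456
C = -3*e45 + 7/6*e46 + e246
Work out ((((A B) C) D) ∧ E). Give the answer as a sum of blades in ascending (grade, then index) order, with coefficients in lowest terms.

step 1: -63/2*e1 - 27/4*e34 + 3/4*e45 - 7/2*e135 + 3/4*e346 + 27/4*e456 - 1/3*e1346 - 3*e1456
step 2: 9/4 - 7/8*e3 + 63/8*e5 + 81/4*e6 + 7/18*e13 - 7/2*e15 - 9*e16 + 3/4*e23 - 27/4*e25 - 81/4*e35 + 63/8*e36 + 7/8*e56 - 1/3*e123 + 3*e125 + 21/2*e134 + 189/2*e145 - 147/4*e146 + 27/4*e236 + 3/4*e256 + 9/4*e356 - 63/2*e1246 - e1356 + 49/12*e13456 + 7/2*e123456
step 3: -1/4 - 5/32*e2 - 9/8*e3 + 81/8*e5 - 9/4*e6 + 1/2*e13 - 9/2*e15 + e16 - 9/16*e23 + 81/16*e25 + 45/32*e26 + 9/4*e35 + 81/8*e36 + 9/8*e56 + 1/4*e123 - 9/4*e125 - 5/8*e126 - 7/6*e134 - 21/2*e145 - 189/4*e146 + 45/32*e235 - 81/16*e236 - 9/16*e256 - 1/4*e356 - 35/48*e1234 - 105/16*e1245 + 189/8*e1246 + 1/9*e1356 + 5/32*e2356 - 5/72*e12356 + 21/4*e13456 - 21/8*e123456
step 4: 3/10*e235 - 1/16*e1256 + 2/5*e1356 - 27/10*e2356 + 107/160*e12356 - 567/10*e123456
Answer: 3/10*e235 - 1/16*e1256 + 2/5*e1356 - 27/10*e2356 + 107/160*e12356 - 567/10*e123456


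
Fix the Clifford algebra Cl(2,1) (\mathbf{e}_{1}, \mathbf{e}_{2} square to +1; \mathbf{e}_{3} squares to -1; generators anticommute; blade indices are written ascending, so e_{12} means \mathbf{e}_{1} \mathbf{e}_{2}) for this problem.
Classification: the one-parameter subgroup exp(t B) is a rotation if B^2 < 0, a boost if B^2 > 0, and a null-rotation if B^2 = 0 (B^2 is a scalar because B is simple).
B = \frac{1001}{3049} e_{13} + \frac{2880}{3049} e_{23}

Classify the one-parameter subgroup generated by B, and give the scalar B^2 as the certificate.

B^2 term by term: the squares give (\frac{1001}{3049})^2*(e_{13})^2 + (\frac{2880}{3049})^2*(e_{23})^2 = \frac{1002001}{9296401}*(+1) + \frac{8294400}{9296401}*(+1) = 1 (each basis 2-blade squares to minus the product of its generators' squares); cross terms between blades sharing an index anticommute and cancel. So B^2 = 1.
Answer: boost, certificate B^2 = 1. One invariant decides it: the square 1 survives every conjugation, and its sign is exactly the classification.


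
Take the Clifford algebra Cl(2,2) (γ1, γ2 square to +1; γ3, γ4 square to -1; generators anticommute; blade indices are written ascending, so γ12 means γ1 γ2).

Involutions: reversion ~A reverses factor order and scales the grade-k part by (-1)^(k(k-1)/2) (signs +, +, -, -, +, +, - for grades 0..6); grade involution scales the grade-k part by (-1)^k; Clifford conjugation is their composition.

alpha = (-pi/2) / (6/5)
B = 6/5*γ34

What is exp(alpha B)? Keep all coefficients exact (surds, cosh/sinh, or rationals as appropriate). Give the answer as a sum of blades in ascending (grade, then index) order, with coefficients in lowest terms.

B^2 = (6/5)^2*(γ34)^2 = 36/25*(-1) = -36/25 (a basis 2-blade squares to minus the product of its generators' squares).
B^2 = -36/25 — the negative square puts this in the circular regime; l = 6/5, alpha*l = -pi/2, so exp(alpha B) = cos(-pi/2) + (sin(-pi/2)/(6/5))*B = 0 + (-5/6)*B.
Answer: -γ34


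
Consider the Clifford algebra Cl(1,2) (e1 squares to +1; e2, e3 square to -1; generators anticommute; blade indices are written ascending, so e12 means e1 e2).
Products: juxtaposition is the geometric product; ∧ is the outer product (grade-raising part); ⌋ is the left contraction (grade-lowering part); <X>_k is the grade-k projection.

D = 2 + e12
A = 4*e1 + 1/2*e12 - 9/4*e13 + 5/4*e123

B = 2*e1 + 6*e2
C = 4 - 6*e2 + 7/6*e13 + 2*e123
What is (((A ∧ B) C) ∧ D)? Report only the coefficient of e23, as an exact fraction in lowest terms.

step 1: 24*e12 + 27/2*e123
step 2: -27 + 144*e1 - 63/4*e2 + 48*e3 + 96*e12 - 81*e13 - 28*e23 + 54*e123
step 3: -54 + 288*e1 - 63/2*e2 + 96*e3 + 165*e12 - 162*e13 - 56*e23 + 156*e123
Answer: -56


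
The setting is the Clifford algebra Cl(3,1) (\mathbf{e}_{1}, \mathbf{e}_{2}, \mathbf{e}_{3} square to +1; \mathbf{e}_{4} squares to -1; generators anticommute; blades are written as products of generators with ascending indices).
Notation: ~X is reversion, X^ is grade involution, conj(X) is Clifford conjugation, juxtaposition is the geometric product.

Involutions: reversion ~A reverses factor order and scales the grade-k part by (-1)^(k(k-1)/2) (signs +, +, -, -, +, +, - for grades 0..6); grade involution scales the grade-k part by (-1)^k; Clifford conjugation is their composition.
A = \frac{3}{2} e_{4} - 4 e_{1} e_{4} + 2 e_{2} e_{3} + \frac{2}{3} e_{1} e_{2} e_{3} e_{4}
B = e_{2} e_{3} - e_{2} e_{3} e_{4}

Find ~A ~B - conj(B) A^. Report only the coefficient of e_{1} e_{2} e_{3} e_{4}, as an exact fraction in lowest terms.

first term: -2 + \frac{2}{3} e_{1} + 2 e_{4} + \frac{2}{3} e_{1} e_{4} - \frac{3}{2} e_{2} e_{3} - 4 e_{1} e_{2} e_{3} - \frac{3}{2} e_{2} e_{3} e_{4} - 4 e_{1} e_{2} e_{3} e_{4}
second term: 2 + \frac{2}{3} e_{1} + 2 e_{4} + \frac{2}{3} e_{1} e_{4} - \frac{3}{2} e_{2} e_{3} + 4 e_{1} e_{2} e_{3} + \frac{3}{2} e_{2} e_{3} e_{4} + 4 e_{1} e_{2} e_{3} e_{4}
Answer: -8


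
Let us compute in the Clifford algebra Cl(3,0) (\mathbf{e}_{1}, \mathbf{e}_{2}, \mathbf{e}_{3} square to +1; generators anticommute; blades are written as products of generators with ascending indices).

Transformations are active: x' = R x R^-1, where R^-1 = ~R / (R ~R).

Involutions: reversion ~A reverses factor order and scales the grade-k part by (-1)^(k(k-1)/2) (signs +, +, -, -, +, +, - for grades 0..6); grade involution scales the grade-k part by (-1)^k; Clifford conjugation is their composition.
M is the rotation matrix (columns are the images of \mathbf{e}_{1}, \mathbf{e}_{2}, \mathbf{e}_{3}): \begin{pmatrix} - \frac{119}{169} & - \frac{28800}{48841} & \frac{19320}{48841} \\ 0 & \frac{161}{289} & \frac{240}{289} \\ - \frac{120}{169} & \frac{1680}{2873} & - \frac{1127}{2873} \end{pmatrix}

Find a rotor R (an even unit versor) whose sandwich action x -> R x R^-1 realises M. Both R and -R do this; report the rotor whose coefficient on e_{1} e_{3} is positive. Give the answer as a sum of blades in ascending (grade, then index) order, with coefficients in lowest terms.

Method: write R = a + b12*e_{1} e_{2} + b13*e_{1} e_{3} + b23*e_{2} e_{3} with a^2 + b12^2 + b13^2 + b23^2 = 1 (so R^-1 = ~R). Expanding the columns R e_j ~R gives tr M = 4a^2 - 1 and, from the antisymmetric part, M21 - M12 = -4a*b12, M13 - M31 = 4a*b13, M32 - M23 = -4a*b23.
Here tr M = -\frac{26341}{48841}, so a^2 = (1 + tr M)/4 = \frac{5625}{48841} and a = ±\frac{75}{221}. Taking a = \frac{75}{221}: M21 - M12 = \frac{28800}{48841}, M13 - M31 = \frac{54000}{48841}, M32 - M23 = -\frac{12000}{48841}, giving b12 = -\frac{96}{221}, b13 = \frac{180}{221}, b23 = \frac{40}{221}, i.e. R = \frac{75}{221} - \frac{96}{221} e_{1} e_{2} + \frac{180}{221} e_{1} e_{3} + \frac{40}{221} e_{2} e_{3}.
Its e_{1} e_{3} coefficient is already positive.
Answer: \frac{75}{221} - \frac{96}{221} e_{1} e_{2} + \frac{180}{221} e_{1} e_{3} + \frac{40}{221} e_{2} e_{3}. Recall the cover is two-to-one: with M of trace -\frac{26341}{48841}, both preimages act alike, and the stated e_{1} e_{3} sign chooses the sheet.


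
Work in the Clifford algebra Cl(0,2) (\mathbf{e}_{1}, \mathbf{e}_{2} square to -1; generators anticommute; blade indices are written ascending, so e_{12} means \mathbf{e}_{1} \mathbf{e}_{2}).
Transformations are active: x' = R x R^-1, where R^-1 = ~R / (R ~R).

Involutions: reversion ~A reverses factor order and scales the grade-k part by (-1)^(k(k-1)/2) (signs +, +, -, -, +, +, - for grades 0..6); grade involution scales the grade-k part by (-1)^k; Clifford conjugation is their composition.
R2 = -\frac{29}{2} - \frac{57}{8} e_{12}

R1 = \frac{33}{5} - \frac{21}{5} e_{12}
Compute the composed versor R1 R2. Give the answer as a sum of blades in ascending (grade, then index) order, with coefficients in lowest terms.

Distribute over the terms of R1 (each basis-blade product reordered to ascending indices, repeated generators contracted through their squares):
(\frac{33}{5}) R2 = -\frac{957}{10} - \frac{1881}{40} e_{12}
(-\frac{21}{5} e_{12}) R2 = -\frac{1197}{40} + \frac{609}{10} e_{12}
Summing the partial products and collecting blades:
Answer: -\frac{1005}{8} + \frac{111}{8} e_{12}


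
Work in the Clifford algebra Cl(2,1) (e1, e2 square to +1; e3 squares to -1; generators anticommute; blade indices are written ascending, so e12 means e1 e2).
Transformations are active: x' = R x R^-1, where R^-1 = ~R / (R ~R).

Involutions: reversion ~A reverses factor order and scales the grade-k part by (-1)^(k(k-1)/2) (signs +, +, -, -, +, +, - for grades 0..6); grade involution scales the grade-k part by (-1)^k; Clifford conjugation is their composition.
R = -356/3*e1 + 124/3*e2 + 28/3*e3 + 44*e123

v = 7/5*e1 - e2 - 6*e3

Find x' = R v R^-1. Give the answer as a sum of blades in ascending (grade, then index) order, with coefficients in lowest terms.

~R = -356/3*e1 + 124/3*e2 + 28/3*e3 - 44*e123, and R ~R = 123904/9, so R^-1 = ~R / (123904/9).
R v = -2272/15 + 1624/5*e12 + 11144/15*e13 - 2656/15*e23
Answer: 567/242*e1 + 9369/1936*e2 + 76189/9680*e3


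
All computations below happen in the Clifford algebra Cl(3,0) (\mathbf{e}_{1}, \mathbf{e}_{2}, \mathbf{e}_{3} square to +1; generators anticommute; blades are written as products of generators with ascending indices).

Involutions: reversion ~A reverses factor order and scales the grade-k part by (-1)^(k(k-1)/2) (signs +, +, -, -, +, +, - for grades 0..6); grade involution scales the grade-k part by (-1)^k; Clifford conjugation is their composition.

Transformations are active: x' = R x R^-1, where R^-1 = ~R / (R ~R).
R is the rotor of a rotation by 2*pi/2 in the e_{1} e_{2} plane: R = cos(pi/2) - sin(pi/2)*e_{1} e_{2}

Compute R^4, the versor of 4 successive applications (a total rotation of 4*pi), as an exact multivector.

Because a rotor carries half the rotation angle, composing 4 copies of this e_{1} e_{2}-plane rotor multiplies the phase: 4*(pi/2) = 2 \pi, hence R^4 = cos(2 \pi) - sin(2 \pi)*e_{1} e_{2}.
cos(2 \pi) = 1 and sin(2 \pi) = 0, so R^4 = 1. The total rotation 4*pi is 2 full turns, so every vector returns to itself, yet the rotor is +1, back on the identity sheet (an even number of 2*pi turns).
Answer: 1


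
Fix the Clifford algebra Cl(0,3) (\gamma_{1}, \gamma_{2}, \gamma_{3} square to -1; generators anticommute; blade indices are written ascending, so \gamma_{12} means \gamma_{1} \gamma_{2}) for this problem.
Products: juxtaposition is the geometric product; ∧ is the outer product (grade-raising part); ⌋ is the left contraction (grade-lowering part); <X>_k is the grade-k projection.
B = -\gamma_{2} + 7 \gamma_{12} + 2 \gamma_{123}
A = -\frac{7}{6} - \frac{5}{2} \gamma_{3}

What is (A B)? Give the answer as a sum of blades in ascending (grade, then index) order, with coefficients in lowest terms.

step 1: \frac{7}{6} \gamma_{2} - \frac{19}{6} \gamma_{12} - \frac{5}{2} \gamma_{23} - \frac{119}{6} \gamma_{123}
Answer: \frac{7}{6} \gamma_{2} - \frac{19}{6} \gamma_{12} - \frac{5}{2} \gamma_{23} - \frac{119}{6} \gamma_{123}


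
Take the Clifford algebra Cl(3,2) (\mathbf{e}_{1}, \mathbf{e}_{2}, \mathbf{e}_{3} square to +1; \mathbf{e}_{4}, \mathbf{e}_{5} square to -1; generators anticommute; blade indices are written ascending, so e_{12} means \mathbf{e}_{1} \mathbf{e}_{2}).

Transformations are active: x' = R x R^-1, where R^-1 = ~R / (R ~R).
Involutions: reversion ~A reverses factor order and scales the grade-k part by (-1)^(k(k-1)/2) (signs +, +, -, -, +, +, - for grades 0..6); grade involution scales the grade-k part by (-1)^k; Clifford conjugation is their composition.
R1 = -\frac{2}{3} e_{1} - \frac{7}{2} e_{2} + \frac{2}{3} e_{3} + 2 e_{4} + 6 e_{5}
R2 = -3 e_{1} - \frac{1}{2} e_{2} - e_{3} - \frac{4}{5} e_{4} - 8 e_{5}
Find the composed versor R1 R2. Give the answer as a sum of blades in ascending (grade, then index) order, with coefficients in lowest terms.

Distribute over the terms of R1 (each basis-blade product reordered to ascending indices, repeated generators contracted through their squares):
(-\frac{2}{3} e_{1}) R2 = 2 + \frac{1}{3} e_{12} + \frac{2}{3} e_{13} + \frac{8}{15} e_{14} + \frac{16}{3} e_{15}
(-\frac{7}{2} e_{2}) R2 = \frac{7}{4} - \frac{21}{2} e_{12} + \frac{7}{2} e_{23} + \frac{14}{5} e_{24} + 28 e_{25}
(\frac{2}{3} e_{3}) R2 = -\frac{2}{3} + 2 e_{13} + \frac{1}{3} e_{23} - \frac{8}{15} e_{34} - \frac{16}{3} e_{35}
(2 e_{4}) R2 = \frac{8}{5} + 6 e_{14} + e_{24} + 2 e_{34} - 16 e_{45}
(6 e_{5}) R2 = 48 + 18 e_{15} + 3 e_{25} + 6 e_{35} + \frac{24}{5} e_{45}
Summing the partial products and collecting blades:
Answer: \frac{3161}{60} - \frac{61}{6} e_{12} + \frac{8}{3} e_{13} + \frac{98}{15} e_{14} + \frac{70}{3} e_{15} + \frac{23}{6} e_{23} + \frac{19}{5} e_{24} + 31 e_{25} + \frac{22}{15} e_{34} + \frac{2}{3} e_{35} - \frac{56}{5} e_{45}


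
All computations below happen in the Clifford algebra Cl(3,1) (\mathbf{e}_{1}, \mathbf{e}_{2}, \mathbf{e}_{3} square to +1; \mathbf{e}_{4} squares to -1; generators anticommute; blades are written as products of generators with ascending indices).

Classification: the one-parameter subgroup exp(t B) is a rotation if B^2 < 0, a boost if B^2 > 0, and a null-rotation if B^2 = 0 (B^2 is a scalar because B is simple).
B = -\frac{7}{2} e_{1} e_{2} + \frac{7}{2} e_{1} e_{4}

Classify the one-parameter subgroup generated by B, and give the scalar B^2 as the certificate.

B^2 term by term: the squares give (-\frac{7}{2})^2*(e_{1} e_{2})^2 + (\frac{7}{2})^2*(e_{1} e_{4})^2 = \frac{49}{4}*(-1) + \frac{49}{4}*(+1) = 0 (each basis 2-blade squares to minus the product of its generators' squares); cross terms between blades sharing an index anticommute and cancel. So B^2 = 0.
Answer: null-rotation, certificate B^2 = 0. Check the certificate: B^2 = 0, and that sign is decisive whatever form B takes.


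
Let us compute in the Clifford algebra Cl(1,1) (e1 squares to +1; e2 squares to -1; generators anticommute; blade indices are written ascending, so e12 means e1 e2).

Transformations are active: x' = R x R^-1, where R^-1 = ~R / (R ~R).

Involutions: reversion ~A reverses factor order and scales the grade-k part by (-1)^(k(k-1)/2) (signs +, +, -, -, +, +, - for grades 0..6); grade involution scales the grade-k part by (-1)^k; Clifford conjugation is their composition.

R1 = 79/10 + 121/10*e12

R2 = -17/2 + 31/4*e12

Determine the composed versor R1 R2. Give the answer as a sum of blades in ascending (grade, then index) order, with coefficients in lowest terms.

Distribute over the terms of R1 (each basis-blade product reordered to ascending indices, repeated generators contracted through their squares):
(79/10) R2 = -1343/20 + 2449/40*e12
(121/10*e12) R2 = 3751/40 - 2057/20*e12
Summing the partial products and collecting blades:
Answer: 213/8 - 333/8*e12


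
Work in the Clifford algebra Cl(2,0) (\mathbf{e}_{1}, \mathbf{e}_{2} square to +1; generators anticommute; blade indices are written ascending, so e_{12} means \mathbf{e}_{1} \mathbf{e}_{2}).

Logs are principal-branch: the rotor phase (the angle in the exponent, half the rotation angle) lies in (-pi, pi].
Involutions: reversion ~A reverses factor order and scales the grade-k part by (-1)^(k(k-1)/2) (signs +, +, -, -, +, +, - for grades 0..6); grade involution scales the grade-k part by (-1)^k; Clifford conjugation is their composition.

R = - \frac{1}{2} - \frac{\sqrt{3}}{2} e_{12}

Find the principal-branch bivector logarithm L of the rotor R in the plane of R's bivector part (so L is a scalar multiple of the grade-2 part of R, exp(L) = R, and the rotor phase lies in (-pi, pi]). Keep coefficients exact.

The scalar part of R is - \frac{1}{2}, and that scalar determines the rotor phase on the principal branch; recovering the unit plane as bivector-part over sine of the phase gives L = phase * plane.
Concretely: cos(phase) = - \frac{1}{2} gives phase = ±\frac{2 \pi}{3}, and since phase/sin(phase) is even the sign is immaterial: L = (phase/sin(phase)) * <R>_2 = (\frac{4 \sqrt{3} \pi}{9}) * <R>_2.
Answer: - \frac{2 \pi}{3} e_{12}


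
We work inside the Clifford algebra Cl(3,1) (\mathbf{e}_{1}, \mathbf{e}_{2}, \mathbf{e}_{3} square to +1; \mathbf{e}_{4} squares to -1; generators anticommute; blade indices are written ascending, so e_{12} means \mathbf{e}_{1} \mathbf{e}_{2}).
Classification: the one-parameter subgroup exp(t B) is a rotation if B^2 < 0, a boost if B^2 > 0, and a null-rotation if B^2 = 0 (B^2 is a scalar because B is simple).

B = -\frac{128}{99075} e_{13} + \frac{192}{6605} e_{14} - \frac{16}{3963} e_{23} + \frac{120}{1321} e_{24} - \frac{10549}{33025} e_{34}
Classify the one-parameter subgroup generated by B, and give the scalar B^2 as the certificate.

B^2 term by term: the squares give (-\frac{128}{99075})^2*(e_{13})^2 + (\frac{192}{6605})^2*(e_{14})^2 + (-\frac{16}{3963})^2*(e_{23})^2 + (\frac{120}{1321})^2*(e_{24})^2 + (-\frac{10549}{33025})^2*(e_{34})^2 = \frac{16384}{9815855625}*(-1) + \frac{36864}{43626025}*(+1) + \frac{256}{15705369}*(-1) + \frac{14400}{1745041}*(+1) + \frac{111281401}{1090650625}*(+1) = \frac{1}{9} (each basis 2-blade squares to minus the product of its generators' squares); cross terms between blades sharing an index anticommute and cancel; the commuting (index-disjoint) pairs give grade-4 terms 2*c*c'*(blade product), which cancel blade by blade — e_{1234}: \frac{2048}{8725205} - \frac{2048}{8725205} = 0 — confirming B is simple. So B^2 = \frac{1}{9}.
Answer: boost, certificate B^2 = \frac{1}{9}. Because \frac{1}{9} is invariant under every versor sandwich, the classification follows from its sign alone.


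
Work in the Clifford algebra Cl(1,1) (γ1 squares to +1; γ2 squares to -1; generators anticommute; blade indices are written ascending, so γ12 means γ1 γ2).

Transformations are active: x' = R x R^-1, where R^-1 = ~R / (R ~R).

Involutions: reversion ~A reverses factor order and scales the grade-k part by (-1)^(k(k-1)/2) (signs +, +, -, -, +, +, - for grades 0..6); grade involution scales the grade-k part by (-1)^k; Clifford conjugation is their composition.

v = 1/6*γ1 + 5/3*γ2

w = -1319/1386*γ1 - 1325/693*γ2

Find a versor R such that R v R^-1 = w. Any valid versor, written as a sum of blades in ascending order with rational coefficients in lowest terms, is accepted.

Key observation: q(v) = q(w) = -11/4 (sandwiches preserve the norm), so R = v + w = -544/693*γ1 - 170/693*γ2 works whenever it is invertible — the component of v along it is kept and (v - w)/2 reverses, sending v to w.
Answer: -544/693*γ1 - 170/693*γ2


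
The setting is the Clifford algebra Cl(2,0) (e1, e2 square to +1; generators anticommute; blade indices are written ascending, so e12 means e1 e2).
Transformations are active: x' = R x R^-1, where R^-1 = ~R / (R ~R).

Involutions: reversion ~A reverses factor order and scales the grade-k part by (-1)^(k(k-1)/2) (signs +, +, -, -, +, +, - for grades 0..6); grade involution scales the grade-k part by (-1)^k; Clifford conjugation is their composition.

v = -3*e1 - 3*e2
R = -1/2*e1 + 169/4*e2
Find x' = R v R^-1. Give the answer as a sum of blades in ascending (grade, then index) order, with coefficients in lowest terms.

~R = -1/2*e1 + 169/4*e2, and R ~R = 28565/16, so R^-1 = ~R / (28565/16).
R v = -501/4 + 513/4*e12
Answer: 87699/28565*e1 - 83643/28565*e2


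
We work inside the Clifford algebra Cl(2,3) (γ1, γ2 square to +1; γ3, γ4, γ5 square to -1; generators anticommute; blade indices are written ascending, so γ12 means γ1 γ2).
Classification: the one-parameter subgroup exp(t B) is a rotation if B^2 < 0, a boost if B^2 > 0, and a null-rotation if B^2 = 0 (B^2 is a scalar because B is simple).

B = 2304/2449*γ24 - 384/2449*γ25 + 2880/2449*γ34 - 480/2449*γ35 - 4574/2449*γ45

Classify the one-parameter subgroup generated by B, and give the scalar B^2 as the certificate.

B^2 term by term: the squares give (2304/2449)^2*(γ24)^2 + (-384/2449)^2*(γ25)^2 + (2880/2449)^2*(γ34)^2 + (-480/2449)^2*(γ35)^2 + (-4574/2449)^2*(γ45)^2 = 5308416/5997601*(+1) + 147456/5997601*(+1) + 8294400/5997601*(-1) + 230400/5997601*(-1) + 20921476/5997601*(-1) = -4 (each basis 2-blade squares to minus the product of its generators' squares); cross terms between blades sharing an index anticommute and cancel; the commuting (index-disjoint) pairs give grade-4 terms 2*c*c'*(blade product), which cancel blade by blade — γ2345: 2211840/5997601 - 2211840/5997601 = 0 — confirming B is simple. So B^2 = -4.
Answer: rotation, certificate B^2 = -4. Certificate logic: -4 is a conjugation-invariant scalar, so its sign fixes rotation versus boost versus null-rotation outright.


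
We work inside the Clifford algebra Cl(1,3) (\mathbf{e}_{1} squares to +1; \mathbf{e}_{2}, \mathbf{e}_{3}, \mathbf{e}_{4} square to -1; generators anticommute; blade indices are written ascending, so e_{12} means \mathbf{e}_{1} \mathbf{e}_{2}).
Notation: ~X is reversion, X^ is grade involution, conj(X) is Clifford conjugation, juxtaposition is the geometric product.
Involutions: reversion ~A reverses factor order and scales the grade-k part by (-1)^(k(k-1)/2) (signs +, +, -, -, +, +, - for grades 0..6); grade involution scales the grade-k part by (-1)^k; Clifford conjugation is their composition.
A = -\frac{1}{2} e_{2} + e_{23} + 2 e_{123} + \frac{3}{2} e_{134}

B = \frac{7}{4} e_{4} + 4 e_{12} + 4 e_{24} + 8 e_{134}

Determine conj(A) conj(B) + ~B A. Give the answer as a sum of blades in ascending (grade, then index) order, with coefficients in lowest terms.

first term: -12 - 2 e_{1} - 8 e_{3} + 2 e_{4} + \frac{53}{8} e_{13} - \frac{135}{8} e_{24} + 4 e_{34} + 6 e_{123} + 8 e_{124} - 8 e_{134} - \frac{17}{4} e_{234} - \frac{15}{2} e_{1234}
second term: 12 - 2 e_{1} - 8 e_{3} + 2 e_{4} + \frac{11}{8} e_{13} - \frac{121}{8} e_{24} + 4 e_{34} - 6 e_{123} - 8 e_{124} + 8 e_{134} + \frac{31}{4} e_{234} + \frac{1}{2} e_{1234}
Answer: -4 e_{1} - 16 e_{3} + 4 e_{4} + 8 e_{13} - 32 e_{24} + 8 e_{34} + \frac{7}{2} e_{234} - 7 e_{1234}


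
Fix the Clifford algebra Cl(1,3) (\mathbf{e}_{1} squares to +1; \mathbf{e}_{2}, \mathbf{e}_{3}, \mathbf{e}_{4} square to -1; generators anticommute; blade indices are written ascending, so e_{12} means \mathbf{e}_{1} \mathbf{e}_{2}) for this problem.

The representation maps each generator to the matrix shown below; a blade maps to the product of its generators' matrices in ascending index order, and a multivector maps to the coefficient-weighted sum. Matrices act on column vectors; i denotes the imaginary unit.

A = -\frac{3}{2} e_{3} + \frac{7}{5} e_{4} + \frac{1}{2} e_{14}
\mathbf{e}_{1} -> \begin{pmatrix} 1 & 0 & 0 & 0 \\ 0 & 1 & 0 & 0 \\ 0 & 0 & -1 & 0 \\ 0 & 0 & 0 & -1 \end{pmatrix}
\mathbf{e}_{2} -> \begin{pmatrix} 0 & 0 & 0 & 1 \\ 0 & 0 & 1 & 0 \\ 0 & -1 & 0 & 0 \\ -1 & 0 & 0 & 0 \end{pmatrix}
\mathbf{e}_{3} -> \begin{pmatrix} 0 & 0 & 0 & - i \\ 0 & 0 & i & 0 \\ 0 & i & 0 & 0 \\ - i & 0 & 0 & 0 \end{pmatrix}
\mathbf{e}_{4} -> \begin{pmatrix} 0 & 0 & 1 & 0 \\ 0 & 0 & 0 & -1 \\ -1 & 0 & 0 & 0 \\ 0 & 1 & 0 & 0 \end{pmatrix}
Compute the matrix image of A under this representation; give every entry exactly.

Bivector images (products of the table entries): rho(e_{14}) = rho(\mathbf{e}_{1})rho(\mathbf{e}_{4}) = \begin{pmatrix} 0 & 0 & 1 & 0 \\ 0 & 0 & 0 & -1 \\ 1 & 0 & 0 & 0 \\ 0 & -1 & 0 & 0 \end{pmatrix}.
M = (-\frac{3}{2})*rho(e_{3}) + (\frac{7}{5})*rho(e_{4}) + (\frac{1}{2})*rho(e_{14}), summed entrywise:
Answer: \begin{pmatrix} 0 & 0 & \frac{19}{10} & \frac{3 i}{2} \\ 0 & 0 & - \frac{3 i}{2} & - \frac{19}{10} \\ - \frac{9}{10} & - \frac{3 i}{2} & 0 & 0 \\ \frac{3 i}{2} & \frac{9}{10} & 0 & 0 \end{pmatrix}


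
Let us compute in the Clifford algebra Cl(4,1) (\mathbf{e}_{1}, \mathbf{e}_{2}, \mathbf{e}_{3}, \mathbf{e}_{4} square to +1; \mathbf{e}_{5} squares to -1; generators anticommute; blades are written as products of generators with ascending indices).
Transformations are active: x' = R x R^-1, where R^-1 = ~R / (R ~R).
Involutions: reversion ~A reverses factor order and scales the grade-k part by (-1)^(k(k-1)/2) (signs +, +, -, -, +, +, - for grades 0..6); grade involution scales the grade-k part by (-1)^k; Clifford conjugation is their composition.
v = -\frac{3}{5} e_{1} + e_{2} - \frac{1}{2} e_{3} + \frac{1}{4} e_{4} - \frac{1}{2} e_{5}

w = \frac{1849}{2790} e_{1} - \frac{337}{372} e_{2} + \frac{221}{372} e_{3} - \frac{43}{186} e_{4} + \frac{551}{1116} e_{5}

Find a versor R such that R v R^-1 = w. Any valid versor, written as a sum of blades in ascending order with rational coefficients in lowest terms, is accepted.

R = v + w = \frac{35}{558} e_{1} + \frac{35}{372} e_{2} + \frac{35}{372} e_{3} + \frac{7}{372} e_{4} - \frac{7}{1116} e_{5} works: the equal norms (\frac{569}{400}) guarantee its sandwich swaps v into w.
Answer: \frac{35}{558} e_{1} + \frac{35}{372} e_{2} + \frac{35}{372} e_{3} + \frac{7}{372} e_{4} - \frac{7}{1116} e_{5}


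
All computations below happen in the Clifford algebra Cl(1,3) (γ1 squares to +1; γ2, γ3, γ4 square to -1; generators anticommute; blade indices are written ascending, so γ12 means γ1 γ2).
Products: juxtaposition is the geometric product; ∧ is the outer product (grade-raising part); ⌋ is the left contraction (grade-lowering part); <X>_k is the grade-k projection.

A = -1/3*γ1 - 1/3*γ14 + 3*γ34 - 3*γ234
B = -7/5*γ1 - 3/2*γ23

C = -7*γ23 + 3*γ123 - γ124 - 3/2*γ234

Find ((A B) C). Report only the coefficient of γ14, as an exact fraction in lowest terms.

step 1: 7/15 - 149/30*γ4 - 9/2*γ24 + 1/2*γ123 - 21/5*γ134 - 37/10*γ1234
step 2: -3/2 + 91/20*γ1 + 61/20*γ3 - 111/10*γ4 - 169/15*γ12 - 503/20*γ14 - 179/12*γ23 - 63/5*γ24 - 32*γ34 + 7/5*γ123 + 434/15*γ124 + 27/2*γ134 + 511/15*γ234 + 149/10*γ1234
Answer: -503/20


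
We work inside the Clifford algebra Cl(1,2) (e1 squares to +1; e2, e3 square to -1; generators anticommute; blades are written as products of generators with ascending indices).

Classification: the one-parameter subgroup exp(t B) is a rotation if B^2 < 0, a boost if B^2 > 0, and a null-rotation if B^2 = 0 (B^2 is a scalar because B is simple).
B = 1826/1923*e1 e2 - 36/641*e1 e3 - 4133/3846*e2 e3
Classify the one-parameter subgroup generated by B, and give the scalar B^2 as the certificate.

B^2 term by term: the squares give (1826/1923)^2*(e1 e2)^2 + (-36/641)^2*(e1 e3)^2 + (-4133/3846)^2*(e2 e3)^2 = 3334276/3697929*(+1) + 1296/410881*(+1) + 17081689/14791716*(-1) = -1/4 (each basis 2-blade squares to minus the product of its generators' squares); cross terms between blades sharing an index anticommute and cancel. So B^2 = -1/4.
Answer: rotation, certificate B^2 = -1/4. No conjugation can change B^2 = -1/4; the sign gives the class.


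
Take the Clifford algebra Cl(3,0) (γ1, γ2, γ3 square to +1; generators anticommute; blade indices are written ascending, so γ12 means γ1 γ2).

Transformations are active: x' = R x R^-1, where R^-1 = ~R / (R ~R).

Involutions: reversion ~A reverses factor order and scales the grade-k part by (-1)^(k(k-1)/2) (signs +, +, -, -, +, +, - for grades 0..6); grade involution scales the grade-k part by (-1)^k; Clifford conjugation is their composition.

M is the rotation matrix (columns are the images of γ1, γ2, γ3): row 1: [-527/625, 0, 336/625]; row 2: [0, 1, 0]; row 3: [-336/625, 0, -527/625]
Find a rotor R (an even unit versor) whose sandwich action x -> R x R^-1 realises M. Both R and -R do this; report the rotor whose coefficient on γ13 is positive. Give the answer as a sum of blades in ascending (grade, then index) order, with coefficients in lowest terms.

Method: write R = a + b12*γ12 + b13*γ13 + b23*γ23 with a^2 + b12^2 + b13^2 + b23^2 = 1 (so R^-1 = ~R). Expanding the columns R e_j ~R gives tr M = 4a^2 - 1 and, from the antisymmetric part, M21 - M12 = -4a*b12, M13 - M31 = 4a*b13, M32 - M23 = -4a*b23.
Here tr M = -429/625, so a^2 = (1 + tr M)/4 = 49/625 and a = ±7/25. Taking a = 7/25: M21 - M12 = 0, M13 - M31 = 672/625, M32 - M23 = 0, giving b12 = 0, b13 = 24/25, b23 = 0, i.e. R = 7/25 + 24/25*γ13.
Its γ13 coefficient is already positive.
Answer: 7/25 + 24/25*γ13. Uniqueness: Spin(3) -> SO(3) maps R and -R to the same rotation of trace -429/625; fixing the sign of the γ13 coefficient removes the ambiguity.


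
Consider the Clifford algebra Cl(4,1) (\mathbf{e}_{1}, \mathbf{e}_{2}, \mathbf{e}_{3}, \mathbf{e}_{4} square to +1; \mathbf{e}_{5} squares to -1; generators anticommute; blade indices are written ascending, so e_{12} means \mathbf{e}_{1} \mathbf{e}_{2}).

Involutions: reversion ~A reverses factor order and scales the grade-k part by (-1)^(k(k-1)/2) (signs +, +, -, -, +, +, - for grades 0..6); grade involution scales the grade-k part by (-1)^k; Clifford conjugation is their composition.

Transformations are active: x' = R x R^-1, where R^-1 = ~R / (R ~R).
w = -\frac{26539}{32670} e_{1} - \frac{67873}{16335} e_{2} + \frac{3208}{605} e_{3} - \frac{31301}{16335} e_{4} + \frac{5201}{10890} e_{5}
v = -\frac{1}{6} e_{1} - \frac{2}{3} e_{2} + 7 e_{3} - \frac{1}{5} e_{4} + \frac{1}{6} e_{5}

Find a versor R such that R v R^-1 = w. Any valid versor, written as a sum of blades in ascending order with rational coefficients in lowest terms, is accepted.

Take R = v + w = -\frac{15992}{16335} e_{1} - \frac{78763}{16335} e_{2} + \frac{7443}{605} e_{3} - \frac{34568}{16335} e_{4} + \frac{3508}{5445} e_{5}. Because q(v) = q(w) = \frac{11134}{225}, conjugation by R sends v exactly to w.
Answer: -\frac{15992}{16335} e_{1} - \frac{78763}{16335} e_{2} + \frac{7443}{605} e_{3} - \frac{34568}{16335} e_{4} + \frac{3508}{5445} e_{5}


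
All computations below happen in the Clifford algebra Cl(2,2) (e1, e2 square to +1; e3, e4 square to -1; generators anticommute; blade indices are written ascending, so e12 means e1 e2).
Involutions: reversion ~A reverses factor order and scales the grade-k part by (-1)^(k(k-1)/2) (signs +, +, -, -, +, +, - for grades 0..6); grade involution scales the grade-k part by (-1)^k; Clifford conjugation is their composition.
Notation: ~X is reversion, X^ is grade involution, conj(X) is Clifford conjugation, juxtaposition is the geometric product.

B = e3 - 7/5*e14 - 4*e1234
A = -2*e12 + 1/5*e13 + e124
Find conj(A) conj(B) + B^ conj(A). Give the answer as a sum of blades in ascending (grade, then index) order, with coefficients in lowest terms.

first term: -1/5*e1 - 7/5*e2 + 4*e3 - 18/5*e24 + 207/25*e34 - 2*e123 + e1234
second term: 1/5*e1 + 7/5*e2 - 4*e3 - 18/5*e24 + 207/25*e34 - 2*e123 - e1234
Answer: -36/5*e24 + 414/25*e34 - 4*e123


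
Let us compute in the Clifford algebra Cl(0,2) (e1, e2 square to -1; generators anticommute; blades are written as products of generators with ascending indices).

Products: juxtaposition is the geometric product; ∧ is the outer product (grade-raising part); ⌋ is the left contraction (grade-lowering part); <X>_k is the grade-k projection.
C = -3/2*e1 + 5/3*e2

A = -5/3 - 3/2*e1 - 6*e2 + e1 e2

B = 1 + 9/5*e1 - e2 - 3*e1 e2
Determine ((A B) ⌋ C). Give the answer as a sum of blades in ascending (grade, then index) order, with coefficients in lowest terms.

step 1: -59/30 + 29/2*e1 - 211/30*e2 + 183/10*e1 e2
step 2: 1205/36 + 59/20*e1 - 59/18*e2
Answer: 1205/36 + 59/20*e1 - 59/18*e2


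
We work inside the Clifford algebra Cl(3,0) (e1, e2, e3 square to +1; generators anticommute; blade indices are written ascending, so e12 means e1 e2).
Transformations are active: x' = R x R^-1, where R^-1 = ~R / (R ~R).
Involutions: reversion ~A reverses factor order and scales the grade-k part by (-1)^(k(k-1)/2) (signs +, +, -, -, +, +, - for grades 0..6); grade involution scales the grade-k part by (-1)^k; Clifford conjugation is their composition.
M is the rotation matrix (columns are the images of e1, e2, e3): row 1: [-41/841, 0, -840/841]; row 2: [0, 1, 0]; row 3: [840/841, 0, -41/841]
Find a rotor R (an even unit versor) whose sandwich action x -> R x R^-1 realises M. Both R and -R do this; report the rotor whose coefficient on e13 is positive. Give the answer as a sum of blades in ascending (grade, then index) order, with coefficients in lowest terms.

Method: write R = a + b12*e12 + b13*e13 + b23*e23 with a^2 + b12^2 + b13^2 + b23^2 = 1 (so R^-1 = ~R). Expanding the columns R e_j ~R gives tr M = 4a^2 - 1 and, from the antisymmetric part, M21 - M12 = -4a*b12, M13 - M31 = 4a*b13, M32 - M23 = -4a*b23.
Here tr M = 759/841, so a^2 = (1 + tr M)/4 = 400/841 and a = ±20/29. Taking a = 20/29: M21 - M12 = 0, M13 - M31 = -1680/841, M32 - M23 = 0, giving b12 = 0, b13 = -21/29, b23 = 0, i.e. R = 20/29 - 21/29*e13.
Its e13 coefficient is negative, so report the other preimage -R.
Answer: -20/29 + 21/29*e13. Recall the cover is two-to-one: with M of trace 759/841, both preimages act alike, and the stated e13 sign chooses the sheet.


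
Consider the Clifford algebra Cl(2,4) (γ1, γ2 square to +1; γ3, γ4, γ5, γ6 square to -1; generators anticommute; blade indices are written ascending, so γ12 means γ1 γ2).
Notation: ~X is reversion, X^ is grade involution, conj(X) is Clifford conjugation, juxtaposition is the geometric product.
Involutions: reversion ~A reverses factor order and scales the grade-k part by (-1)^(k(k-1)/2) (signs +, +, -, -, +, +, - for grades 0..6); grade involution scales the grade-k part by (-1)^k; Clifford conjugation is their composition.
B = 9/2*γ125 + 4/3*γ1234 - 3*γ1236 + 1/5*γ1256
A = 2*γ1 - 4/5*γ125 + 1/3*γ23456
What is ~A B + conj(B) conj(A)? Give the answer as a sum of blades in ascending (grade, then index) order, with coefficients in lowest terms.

first term: 18/5 + 4/25*γ6 + 9*γ25 + 1/15*γ134 - γ145 + 4/9*γ156 + 8/3*γ234 - 6*γ236 + 2/5*γ256 - 16/15*γ345 - 12/5*γ356 - 3/2*γ1346
second term: -18/5 + 4/25*γ6 - 9*γ25 + 1/15*γ134 - γ145 + 4/9*γ156 + 8/3*γ234 - 6*γ236 + 2/5*γ256 + 16/15*γ345 + 12/5*γ356 - 3/2*γ1346
Answer: 8/25*γ6 + 2/15*γ134 - 2*γ145 + 8/9*γ156 + 16/3*γ234 - 12*γ236 + 4/5*γ256 - 3*γ1346
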